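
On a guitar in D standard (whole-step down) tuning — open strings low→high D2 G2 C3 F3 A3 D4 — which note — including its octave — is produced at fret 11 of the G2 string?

F#3

The open G2 string plus 11 semitones: G–G#–A–A#–…–E–F–F#.
The walk passes from B into C once, so the octave number goes from 2 to 3.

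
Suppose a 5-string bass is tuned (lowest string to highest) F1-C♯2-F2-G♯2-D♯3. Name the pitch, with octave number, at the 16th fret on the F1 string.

F1 is MIDI 29. Adding 16 gives 45, which is A2.

A2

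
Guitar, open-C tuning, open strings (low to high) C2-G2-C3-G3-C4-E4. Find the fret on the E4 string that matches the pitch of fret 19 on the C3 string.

C3 at fret 19 is C3 + 19 semitones = G4.
The open E4 string is 16 semitones above the open C3, so the same pitch on the E4 string lies at fret 19 − 16 = 3.

3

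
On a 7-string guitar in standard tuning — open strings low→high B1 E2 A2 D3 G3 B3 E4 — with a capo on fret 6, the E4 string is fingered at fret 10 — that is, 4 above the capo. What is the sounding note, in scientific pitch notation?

The capo raises the open E4 by 6 semitones to A#4; fretting 4 more gives E4 + 6 + 4 = E4 + 10 semitones = D5.

D5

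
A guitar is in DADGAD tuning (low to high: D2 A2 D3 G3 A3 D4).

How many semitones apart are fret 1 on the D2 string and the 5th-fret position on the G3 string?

21 semitones

D2 at fret 1 → D#2 (MIDI 39); G3 at fret 5 → C4 (MIDI 60).
39 − 60 = -21, so the two pitches are 21 semitones apart, with C4 the higher.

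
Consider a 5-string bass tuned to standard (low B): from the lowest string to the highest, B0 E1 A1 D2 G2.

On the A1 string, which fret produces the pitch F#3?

21

F#3 is 21 semitones above the open A1 (A–A#–B–C–…–E–F–F#), so it sits at fret 21.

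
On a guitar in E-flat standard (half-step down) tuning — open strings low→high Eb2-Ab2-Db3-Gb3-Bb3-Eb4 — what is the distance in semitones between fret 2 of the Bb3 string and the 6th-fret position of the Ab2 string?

Bb3 at fret 2 → C4 (MIDI 60); Ab2 at fret 6 → D3 (MIDI 50).
60 − 50 = 10, so the two pitches are 10 semitones apart, with C4 the higher.

10 semitones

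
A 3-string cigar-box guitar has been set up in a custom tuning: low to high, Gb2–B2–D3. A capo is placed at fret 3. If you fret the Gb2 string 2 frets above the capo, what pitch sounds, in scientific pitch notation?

The capo raises the open Gb2 by 3 semitones to A2; fretting 2 more gives Gb2 + 3 + 2 = Gb2 + 5 semitones = B2.

B2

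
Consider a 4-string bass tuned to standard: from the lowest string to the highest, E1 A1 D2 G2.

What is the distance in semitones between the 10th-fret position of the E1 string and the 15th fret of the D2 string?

15 semitones

E1 at fret 10 → D2 (MIDI 38); D2 at fret 15 → F3 (MIDI 53).
38 − 53 = -15, so the two pitches are 15 semitones apart, with F3 the higher.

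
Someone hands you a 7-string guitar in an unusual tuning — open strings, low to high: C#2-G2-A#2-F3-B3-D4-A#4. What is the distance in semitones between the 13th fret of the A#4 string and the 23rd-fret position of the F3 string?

7 semitones

A#4 at fret 13 → B5 (MIDI 83); F3 at fret 23 → E5 (MIDI 76).
83 − 76 = 7, so the two pitches are 7 semitones apart, with B5 the higher.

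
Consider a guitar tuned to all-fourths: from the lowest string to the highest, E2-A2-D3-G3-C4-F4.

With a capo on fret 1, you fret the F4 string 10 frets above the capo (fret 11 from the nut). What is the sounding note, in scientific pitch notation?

The capo raises the open F4 by 1 semitone to F#4; fretting 10 more gives F4 + 1 + 10 = F4 + 11 semitones = E5.

E5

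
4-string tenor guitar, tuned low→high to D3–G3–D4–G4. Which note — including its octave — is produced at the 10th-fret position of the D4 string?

C5

D4 is MIDI 62. Adding 10 gives 72, which is C5.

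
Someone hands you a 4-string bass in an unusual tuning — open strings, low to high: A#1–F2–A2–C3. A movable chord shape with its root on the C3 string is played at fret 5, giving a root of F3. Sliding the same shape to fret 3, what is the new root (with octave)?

Moving from fret 5 to fret 3 shifts the root by -2 semitones.
F3 down 2 semitones is D#3.

D#3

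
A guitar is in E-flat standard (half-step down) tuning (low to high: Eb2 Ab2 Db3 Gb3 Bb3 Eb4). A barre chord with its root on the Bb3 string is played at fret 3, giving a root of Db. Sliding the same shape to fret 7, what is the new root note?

F

Moving from fret 3 to fret 7 shifts the root by 4 semitones.
Db up 4 semitones is F.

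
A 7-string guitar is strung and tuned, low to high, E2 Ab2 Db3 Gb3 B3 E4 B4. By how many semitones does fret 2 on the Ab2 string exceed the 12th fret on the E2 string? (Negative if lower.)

-6 semitones

Ab2 at fret 2 → Bb2 (MIDI 46); E2 at fret 12 → E3 (MIDI 52).
46 − 52 = -6, so the two pitches are 6 semitones apart.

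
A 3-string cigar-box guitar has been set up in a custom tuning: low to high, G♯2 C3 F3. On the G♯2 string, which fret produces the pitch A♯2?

2

A♯2 is 2 semitones above the open G♯2 (G#–A–A#), so it sits at fret 2.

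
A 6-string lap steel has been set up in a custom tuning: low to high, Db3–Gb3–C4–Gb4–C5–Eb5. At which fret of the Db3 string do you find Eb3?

2

Eb3 is 2 semitones above the open Db3 (Db–D–Eb), so it sits at fret 2.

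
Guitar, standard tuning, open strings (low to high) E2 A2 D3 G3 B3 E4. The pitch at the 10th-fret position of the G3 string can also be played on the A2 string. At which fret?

20

G3 at fret 10 is G3 + 10 semitones = F4.
The open A2 string is 10 semitones below the open G3, so the same pitch on the A2 string lies at fret 10 + 10 = 20.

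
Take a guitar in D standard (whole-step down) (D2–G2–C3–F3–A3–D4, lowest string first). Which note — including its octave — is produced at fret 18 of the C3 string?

The open C3 string plus 18 semitones: C–C#–D–D#–…–E–F–F#.
The walk passes from B into C once, so the octave number goes from 3 to 4.
(Equivalently spelled Gb4.)

F#4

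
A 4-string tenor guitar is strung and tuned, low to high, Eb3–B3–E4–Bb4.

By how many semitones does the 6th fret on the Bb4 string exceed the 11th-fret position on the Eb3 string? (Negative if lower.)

14 semitones

Bb4 at fret 6 → E5 (MIDI 76); Eb3 at fret 11 → D4 (MIDI 62).
76 − 62 = 14, so the two pitches are 14 semitones apart.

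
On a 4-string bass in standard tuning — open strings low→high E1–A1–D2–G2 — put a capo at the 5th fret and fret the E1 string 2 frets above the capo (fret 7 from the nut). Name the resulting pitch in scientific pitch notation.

The capo raises the open E1 by 5 semitones to A1; fretting 2 more gives E1 + 5 + 2 = E1 + 7 semitones = B1.

B1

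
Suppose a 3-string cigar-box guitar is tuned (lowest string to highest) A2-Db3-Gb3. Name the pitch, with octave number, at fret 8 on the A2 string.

Each fret is one semitone, so A2 + 8 = F3.

F3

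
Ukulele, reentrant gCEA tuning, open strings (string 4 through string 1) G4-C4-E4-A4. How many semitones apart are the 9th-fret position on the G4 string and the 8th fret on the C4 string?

G4 at fret 9 → E5 (MIDI 76); C4 at fret 8 → G♯4 (MIDI 68).
76 − 68 = 8, so the two pitches are 8 semitones apart, with E5 the higher.

8 semitones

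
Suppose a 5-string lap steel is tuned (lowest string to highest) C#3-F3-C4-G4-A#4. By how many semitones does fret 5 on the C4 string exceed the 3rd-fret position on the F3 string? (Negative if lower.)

9 semitones

C4 at fret 5 → F4 (MIDI 65); F3 at fret 3 → G#3 (MIDI 56).
65 − 56 = 9, so the two pitches are 9 semitones apart.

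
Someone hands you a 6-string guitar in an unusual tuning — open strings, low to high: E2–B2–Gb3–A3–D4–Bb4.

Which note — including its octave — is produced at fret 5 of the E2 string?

The open E2 string plus 5 semitones: E–F–Gb–G–Ab–A.
No B→C boundary is crossed, so the octave stays at 2.

A2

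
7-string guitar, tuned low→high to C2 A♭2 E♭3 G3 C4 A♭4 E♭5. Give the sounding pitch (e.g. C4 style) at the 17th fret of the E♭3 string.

Each fret is one semitone, so E♭3 + 17 = A♭4.
(Equivalently spelled G♯4.)

A♭4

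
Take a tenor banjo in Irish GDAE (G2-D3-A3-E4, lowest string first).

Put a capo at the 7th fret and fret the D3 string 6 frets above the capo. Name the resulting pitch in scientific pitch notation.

The capo raises the open D3 by 7 semitones to A3; fretting 6 more gives D3 + 7 + 6 = D3 + 13 semitones = D♯4.
(Also written E♭.)

D♯4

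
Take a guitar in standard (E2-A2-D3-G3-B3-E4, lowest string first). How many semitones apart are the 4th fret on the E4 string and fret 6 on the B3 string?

3 semitones

E4 at fret 4 → G♯4 (MIDI 68); B3 at fret 6 → F4 (MIDI 65).
68 − 65 = 3, so the two pitches are 3 semitones apart, with G♯4 the higher.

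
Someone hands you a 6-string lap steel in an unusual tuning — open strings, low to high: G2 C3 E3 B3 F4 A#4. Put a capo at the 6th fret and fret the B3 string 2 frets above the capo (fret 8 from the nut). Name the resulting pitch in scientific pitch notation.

The capo raises the open B3 by 6 semitones to F4; fretting 2 more gives B3 + 6 + 2 = B3 + 8 semitones = G4.

G4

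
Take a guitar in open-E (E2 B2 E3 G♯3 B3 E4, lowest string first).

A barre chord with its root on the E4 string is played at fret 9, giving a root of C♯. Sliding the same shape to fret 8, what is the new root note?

C

Moving from fret 9 to fret 8 shifts the root by -1 semitone.
C♯ down 1 semitone is C.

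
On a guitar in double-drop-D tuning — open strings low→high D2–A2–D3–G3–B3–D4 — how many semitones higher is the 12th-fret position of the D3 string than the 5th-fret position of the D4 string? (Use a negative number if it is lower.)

-5 semitones

D3 at fret 12 → D4 (MIDI 62); D4 at fret 5 → G4 (MIDI 67).
62 − 67 = -5, so the two pitches are 5 semitones apart.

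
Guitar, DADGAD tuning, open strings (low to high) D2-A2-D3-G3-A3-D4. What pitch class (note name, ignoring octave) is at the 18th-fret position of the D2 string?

G♯

The open D2 string plus 18 semitones: D–D#–E–F–…–F#–G–G#.
(Equivalently spelled A♭.)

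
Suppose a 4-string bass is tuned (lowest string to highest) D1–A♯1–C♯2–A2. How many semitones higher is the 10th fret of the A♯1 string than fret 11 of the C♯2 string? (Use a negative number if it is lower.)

-4 semitones

A♯1 at fret 10 → G♯2 (MIDI 44); C♯2 at fret 11 → C3 (MIDI 48).
44 − 48 = -4, so the two pitches are 4 semitones apart.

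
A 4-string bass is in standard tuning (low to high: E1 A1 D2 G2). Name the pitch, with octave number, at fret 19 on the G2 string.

G2 is MIDI 43. Adding 19 gives 62, which is D4.

D4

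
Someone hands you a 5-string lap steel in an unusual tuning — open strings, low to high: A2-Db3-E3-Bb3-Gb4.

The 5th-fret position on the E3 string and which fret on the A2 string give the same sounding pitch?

12

E3 at fret 5 is E3 + 5 semitones = A3.
The open A2 string is 7 semitones below the open E3, so the same pitch on the A2 string lies at fret 5 + 7 = 12.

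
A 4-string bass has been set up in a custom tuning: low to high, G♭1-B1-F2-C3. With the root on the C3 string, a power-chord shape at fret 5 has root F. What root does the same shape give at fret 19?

Moving from fret 5 to fret 19 shifts the root by 14 semitones.
F up 14 semitones is G.

G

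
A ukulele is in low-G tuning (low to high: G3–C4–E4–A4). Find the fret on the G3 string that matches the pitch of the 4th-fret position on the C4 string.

9

C4 at fret 4 is C4 + 4 semitones = E4.
The open G3 string is 5 semitones below the open C4, so the same pitch on the G3 string lies at fret 4 + 5 = 9.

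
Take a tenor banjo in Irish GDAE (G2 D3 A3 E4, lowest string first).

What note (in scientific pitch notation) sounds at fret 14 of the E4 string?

F♯5

Each fret is one semitone, so E4 + 14 = F♯5.
(Equivalently spelled G♭5.)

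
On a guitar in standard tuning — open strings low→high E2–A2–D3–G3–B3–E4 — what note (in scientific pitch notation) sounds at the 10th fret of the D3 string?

C4

Each fret is one semitone, so D3 + 10 = C4.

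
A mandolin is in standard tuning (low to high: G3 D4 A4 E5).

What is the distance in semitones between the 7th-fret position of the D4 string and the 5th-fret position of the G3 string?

D4 at fret 7 → A4 (MIDI 69); G3 at fret 5 → C4 (MIDI 60).
69 − 60 = 9, so the two pitches are 9 semitones apart, with A4 the higher.

9 semitones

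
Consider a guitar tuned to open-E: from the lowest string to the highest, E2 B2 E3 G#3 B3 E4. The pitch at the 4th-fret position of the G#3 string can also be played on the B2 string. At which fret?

13

Fret 4 on G#3 is MIDI 56 + 4 = 60 (C4). On the B2 string (open MIDI 47), that pitch is 60 − 47 = fret 13.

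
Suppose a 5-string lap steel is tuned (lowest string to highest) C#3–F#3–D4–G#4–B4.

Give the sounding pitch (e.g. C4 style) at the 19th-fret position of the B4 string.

B4 is MIDI 71. Adding 19 gives 90, which is F#6.
(Equivalently spelled Gb6.)

F#6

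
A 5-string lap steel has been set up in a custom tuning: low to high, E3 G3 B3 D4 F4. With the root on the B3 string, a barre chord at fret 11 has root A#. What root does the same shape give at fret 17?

E

Moving from fret 11 to fret 17 shifts the root by 6 semitones.
A# up 6 semitones is E.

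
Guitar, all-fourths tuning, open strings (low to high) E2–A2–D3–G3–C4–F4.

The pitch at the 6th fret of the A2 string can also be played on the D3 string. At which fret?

1

A2 at fret 6 is A2 + 6 semitones = D#3.
The open D3 string is 5 semitones above the open A2, so the same pitch on the D3 string lies at fret 6 − 5 = 1.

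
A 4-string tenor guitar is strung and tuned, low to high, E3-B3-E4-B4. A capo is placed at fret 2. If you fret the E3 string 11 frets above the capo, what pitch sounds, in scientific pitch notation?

F4

The capo raises the open E3 by 2 semitones to Gb3; fretting 11 more gives E3 + 2 + 11 = E3 + 13 semitones = F4.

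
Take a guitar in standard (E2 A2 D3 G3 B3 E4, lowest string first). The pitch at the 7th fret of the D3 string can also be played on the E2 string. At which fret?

D3 at fret 7 is D3 + 7 semitones = A3.
The open E2 string is 10 semitones below the open D3, so the same pitch on the E2 string lies at fret 7 + 10 = 17.

17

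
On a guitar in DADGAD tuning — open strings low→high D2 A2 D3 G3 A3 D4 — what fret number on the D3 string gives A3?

7

A3 is 7 semitones above the open D3 (D–D#–E–F–F#–G–G#–A), so it sits at fret 7.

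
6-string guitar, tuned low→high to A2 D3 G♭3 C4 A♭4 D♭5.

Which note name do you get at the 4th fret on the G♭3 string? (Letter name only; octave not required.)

B♭

G♭3 is MIDI 54. Adding 4 gives 58; 58 mod 12 = 10, i.e. B♭.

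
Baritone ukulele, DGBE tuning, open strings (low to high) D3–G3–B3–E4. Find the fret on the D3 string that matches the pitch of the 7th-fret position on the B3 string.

16

B3 at fret 7 is B3 + 7 semitones = F♯4.
The open D3 string is 9 semitones below the open B3, so the same pitch on the D3 string lies at fret 7 + 9 = 16.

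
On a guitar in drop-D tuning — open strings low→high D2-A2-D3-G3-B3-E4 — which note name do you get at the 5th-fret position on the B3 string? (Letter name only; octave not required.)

Each fret is one semitone, so B3 + 5 = E.

E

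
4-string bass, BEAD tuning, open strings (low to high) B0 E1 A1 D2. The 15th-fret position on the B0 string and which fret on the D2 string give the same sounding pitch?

B0 at fret 15 is B0 + 15 semitones = D2.
The open D2 string is 15 semitones above the open B0, so the same pitch on the D2 string lies at fret 15 − 15 = 0.

0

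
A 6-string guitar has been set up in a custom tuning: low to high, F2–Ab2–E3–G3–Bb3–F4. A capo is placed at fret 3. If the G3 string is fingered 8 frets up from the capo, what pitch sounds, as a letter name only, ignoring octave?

The capo raises the open G3 by 3 semitones to Bb3; fretting 8 more gives G3 + 3 + 8 = G3 + 11 semitones, landing on Gb.
(Also written F#.)

Gb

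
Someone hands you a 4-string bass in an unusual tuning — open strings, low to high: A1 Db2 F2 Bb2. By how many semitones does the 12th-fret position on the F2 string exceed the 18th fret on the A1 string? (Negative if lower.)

F2 at fret 12 → F3 (MIDI 53); A1 at fret 18 → Eb3 (MIDI 51).
53 − 51 = 2, so the two pitches are 2 semitones apart.

2 semitones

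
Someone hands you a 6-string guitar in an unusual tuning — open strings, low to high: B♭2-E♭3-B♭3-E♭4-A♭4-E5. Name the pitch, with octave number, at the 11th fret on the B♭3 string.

Each fret is one semitone, so B♭3 + 11 = A4.

A4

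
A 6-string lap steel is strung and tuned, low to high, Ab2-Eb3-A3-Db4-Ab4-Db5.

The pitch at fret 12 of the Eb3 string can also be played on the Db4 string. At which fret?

Eb3 at fret 12 is Eb3 + 12 semitones = Eb4.
The open Db4 string is 10 semitones above the open Eb3, so the same pitch on the Db4 string lies at fret 12 − 10 = 2.

2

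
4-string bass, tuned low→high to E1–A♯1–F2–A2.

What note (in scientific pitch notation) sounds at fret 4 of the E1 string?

G♯1

Each fret is one semitone, so E1 + 4 = G♯1.
(Equivalently spelled A♭1.)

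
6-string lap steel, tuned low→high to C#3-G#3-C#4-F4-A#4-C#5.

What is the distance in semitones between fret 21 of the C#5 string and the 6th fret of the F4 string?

C#5 at fret 21 → A#6 (MIDI 94); F4 at fret 6 → B4 (MIDI 71).
94 − 71 = 23, so the two pitches are 23 semitones apart, with A#6 the higher.

23 semitones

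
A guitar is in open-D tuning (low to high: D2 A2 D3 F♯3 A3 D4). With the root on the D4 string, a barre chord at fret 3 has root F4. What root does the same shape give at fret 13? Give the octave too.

D♯5

Moving from fret 3 to fret 13 shifts the root by 10 semitones.
F4 up 10 semitones is D♯5.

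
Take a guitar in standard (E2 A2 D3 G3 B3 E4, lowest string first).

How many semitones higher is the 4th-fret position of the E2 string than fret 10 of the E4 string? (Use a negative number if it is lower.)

E2 at fret 4 → G#2 (MIDI 44); E4 at fret 10 → D5 (MIDI 74).
44 − 74 = -30, so the two pitches are 30 semitones apart.

-30 semitones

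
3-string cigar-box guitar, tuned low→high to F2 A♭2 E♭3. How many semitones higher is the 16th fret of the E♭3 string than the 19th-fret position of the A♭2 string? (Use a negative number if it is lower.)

E♭3 at fret 16 → G4 (MIDI 67); A♭2 at fret 19 → E♭4 (MIDI 63).
67 − 63 = 4, so the two pitches are 4 semitones apart.

4 semitones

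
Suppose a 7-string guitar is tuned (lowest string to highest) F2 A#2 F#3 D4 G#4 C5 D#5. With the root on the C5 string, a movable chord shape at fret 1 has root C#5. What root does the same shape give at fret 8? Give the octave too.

Moving from fret 1 to fret 8 shifts the root by 7 semitones.
C#5 up 7 semitones is G#5.

G#5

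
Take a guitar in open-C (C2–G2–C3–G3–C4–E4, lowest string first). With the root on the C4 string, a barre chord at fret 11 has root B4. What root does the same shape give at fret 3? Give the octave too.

Moving from fret 11 to fret 3 shifts the root by -8 semitones.
B4 down 8 semitones is D#4.

D#4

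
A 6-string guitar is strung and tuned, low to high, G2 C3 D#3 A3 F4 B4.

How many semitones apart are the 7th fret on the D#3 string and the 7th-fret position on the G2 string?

D#3 at fret 7 → A#3 (MIDI 58); G2 at fret 7 → D3 (MIDI 50).
58 − 50 = 8, so the two pitches are 8 semitones apart, with A#3 the higher.

8 semitones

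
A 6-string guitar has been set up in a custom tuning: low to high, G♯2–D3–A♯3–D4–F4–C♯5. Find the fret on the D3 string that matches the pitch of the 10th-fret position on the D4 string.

D4 at fret 10 is D4 + 10 semitones = C5.
The open D3 string is 12 semitones below the open D4, so the same pitch on the D3 string lies at fret 10 + 12 = 22.

22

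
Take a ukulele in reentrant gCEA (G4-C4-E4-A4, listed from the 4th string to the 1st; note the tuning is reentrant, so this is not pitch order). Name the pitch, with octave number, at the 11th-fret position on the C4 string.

B4

C4 is MIDI 60. Adding 11 gives 71, which is B4.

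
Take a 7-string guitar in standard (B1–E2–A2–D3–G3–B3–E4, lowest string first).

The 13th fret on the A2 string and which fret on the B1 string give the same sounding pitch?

23

Fret 13 on A2 is MIDI 45 + 13 = 58 (A#3). On the B1 string (open MIDI 35), that pitch is 58 − 35 = fret 23.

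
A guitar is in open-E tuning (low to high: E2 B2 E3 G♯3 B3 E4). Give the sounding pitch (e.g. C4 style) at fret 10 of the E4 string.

D5

Each fret is one semitone, so E4 + 10 = D5.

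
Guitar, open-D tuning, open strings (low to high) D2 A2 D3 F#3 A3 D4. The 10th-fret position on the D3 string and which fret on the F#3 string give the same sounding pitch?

Fret 10 on D3 is MIDI 50 + 10 = 60 (C4). On the F#3 string (open MIDI 54), that pitch is 60 − 54 = fret 6.

6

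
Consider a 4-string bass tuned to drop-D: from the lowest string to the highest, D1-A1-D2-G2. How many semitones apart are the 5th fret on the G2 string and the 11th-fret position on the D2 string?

1 semitone

G2 at fret 5 → C3 (MIDI 48); D2 at fret 11 → C♯3 (MIDI 49).
48 − 49 = -1, so the two pitches are 1 semitone apart, with C♯3 the higher.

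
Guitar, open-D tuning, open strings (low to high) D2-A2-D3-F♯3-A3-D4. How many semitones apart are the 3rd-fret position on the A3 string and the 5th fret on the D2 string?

A3 at fret 3 → C4 (MIDI 60); D2 at fret 5 → G2 (MIDI 43).
60 − 43 = 17, so the two pitches are 17 semitones apart, with C4 the higher.

17 semitones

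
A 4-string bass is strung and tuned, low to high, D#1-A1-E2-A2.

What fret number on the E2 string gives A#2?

6

A#2 is 6 semitones above the open E2 (E–F–F#–G–G#–A–A#), so it sits at fret 6.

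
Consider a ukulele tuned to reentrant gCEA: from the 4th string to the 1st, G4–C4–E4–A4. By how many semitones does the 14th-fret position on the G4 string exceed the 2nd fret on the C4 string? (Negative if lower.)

G4 at fret 14 → A5 (MIDI 81); C4 at fret 2 → D4 (MIDI 62).
81 − 62 = 19, so the two pitches are 19 semitones apart.

19 semitones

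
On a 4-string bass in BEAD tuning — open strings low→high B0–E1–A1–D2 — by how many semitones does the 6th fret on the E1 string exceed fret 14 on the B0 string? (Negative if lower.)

-3 semitones

E1 at fret 6 → A#1 (MIDI 34); B0 at fret 14 → C#2 (MIDI 37).
34 − 37 = -3, so the two pitches are 3 semitones apart.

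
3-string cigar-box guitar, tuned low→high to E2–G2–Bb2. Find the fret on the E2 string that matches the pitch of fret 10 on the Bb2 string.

16

Bb2 at fret 10 is Bb2 + 10 semitones = Ab3.
The open E2 string is 6 semitones below the open Bb2, so the same pitch on the E2 string lies at fret 10 + 6 = 16.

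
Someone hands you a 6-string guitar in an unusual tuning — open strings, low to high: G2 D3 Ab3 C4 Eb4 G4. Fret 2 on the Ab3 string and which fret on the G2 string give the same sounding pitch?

15

Fret 2 on Ab3 is MIDI 56 + 2 = 58 (Bb3). On the G2 string (open MIDI 43), that pitch is 58 − 43 = fret 15.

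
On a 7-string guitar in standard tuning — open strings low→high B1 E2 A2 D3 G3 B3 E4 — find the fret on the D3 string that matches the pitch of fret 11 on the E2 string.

1

E2 at fret 11 is E2 + 11 semitones = D#3.
The open D3 string is 10 semitones above the open E2, so the same pitch on the D3 string lies at fret 11 − 10 = 1.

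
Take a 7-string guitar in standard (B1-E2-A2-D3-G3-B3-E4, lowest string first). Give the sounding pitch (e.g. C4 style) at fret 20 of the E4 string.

Each fret is one semitone, so E4 + 20 = C6.

C6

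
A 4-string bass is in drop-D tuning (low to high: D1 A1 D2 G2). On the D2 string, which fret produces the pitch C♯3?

11

C♯3 is 11 semitones above the open D2 (D–D#–E–F–…–B–C–C#), so it sits at fret 11.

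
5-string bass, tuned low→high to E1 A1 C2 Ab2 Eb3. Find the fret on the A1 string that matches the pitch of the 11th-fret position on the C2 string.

14

C2 at fret 11 is C2 + 11 semitones = B2.
The open A1 string is 3 semitones below the open C2, so the same pitch on the A1 string lies at fret 11 + 3 = 14.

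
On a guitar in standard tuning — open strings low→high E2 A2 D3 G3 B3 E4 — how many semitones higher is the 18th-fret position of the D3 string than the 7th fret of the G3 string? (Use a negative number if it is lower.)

D3 at fret 18 → G#4 (MIDI 68); G3 at fret 7 → D4 (MIDI 62).
68 − 62 = 6, so the two pitches are 6 semitones apart.

6 semitones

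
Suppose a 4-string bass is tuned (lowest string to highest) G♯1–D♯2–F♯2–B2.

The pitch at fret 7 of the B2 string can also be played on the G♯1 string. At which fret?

Fret 7 on B2 is MIDI 47 + 7 = 54 (F♯3). On the G♯1 string (open MIDI 32), that pitch is 54 − 32 = fret 22.

22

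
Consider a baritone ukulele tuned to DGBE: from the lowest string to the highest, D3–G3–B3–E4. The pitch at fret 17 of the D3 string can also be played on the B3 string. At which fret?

8

D3 at fret 17 is D3 + 17 semitones = G4.
The open B3 string is 9 semitones above the open D3, so the same pitch on the B3 string lies at fret 17 − 9 = 8.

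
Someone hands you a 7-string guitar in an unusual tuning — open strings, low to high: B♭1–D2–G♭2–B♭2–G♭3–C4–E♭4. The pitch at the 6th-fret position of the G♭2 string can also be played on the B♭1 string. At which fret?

Fret 6 on G♭2 is MIDI 42 + 6 = 48 (C3). On the B♭1 string (open MIDI 34), that pitch is 48 − 34 = fret 14.

14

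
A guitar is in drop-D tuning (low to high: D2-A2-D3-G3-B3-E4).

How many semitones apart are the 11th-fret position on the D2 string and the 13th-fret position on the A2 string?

D2 at fret 11 → C♯3 (MIDI 49); A2 at fret 13 → A♯3 (MIDI 58).
49 − 58 = -9, so the two pitches are 9 semitones apart, with A♯3 the higher.

9 semitones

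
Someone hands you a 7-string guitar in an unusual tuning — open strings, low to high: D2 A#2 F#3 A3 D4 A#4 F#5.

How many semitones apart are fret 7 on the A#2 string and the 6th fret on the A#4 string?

A#2 at fret 7 → F3 (MIDI 53); A#4 at fret 6 → E5 (MIDI 76).
53 − 76 = -23, so the two pitches are 23 semitones apart, with E5 the higher.

23 semitones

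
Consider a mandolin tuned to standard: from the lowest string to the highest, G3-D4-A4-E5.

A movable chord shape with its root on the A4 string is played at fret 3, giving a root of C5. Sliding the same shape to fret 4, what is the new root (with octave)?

Moving from fret 3 to fret 4 shifts the root by 1 semitone.
C5 up 1 semitone is C#5.

C#5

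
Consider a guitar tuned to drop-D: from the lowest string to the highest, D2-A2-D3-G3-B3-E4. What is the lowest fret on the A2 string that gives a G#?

From A2, count semitones up the chromatic scale until reaching G#: A–A#–B–C–…–F#–G–G# — 11 steps.

11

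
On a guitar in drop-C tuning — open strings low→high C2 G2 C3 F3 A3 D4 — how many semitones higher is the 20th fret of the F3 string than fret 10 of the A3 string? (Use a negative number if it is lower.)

F3 at fret 20 → C♯5 (MIDI 73); A3 at fret 10 → G4 (MIDI 67).
73 − 67 = 6, so the two pitches are 6 semitones apart.

6 semitones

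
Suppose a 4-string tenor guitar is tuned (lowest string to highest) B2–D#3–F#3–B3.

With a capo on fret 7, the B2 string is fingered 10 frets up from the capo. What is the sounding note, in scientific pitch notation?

E4

The capo raises the open B2 by 7 semitones to F#3; fretting 10 more gives B2 + 7 + 10 = B2 + 17 semitones = E4.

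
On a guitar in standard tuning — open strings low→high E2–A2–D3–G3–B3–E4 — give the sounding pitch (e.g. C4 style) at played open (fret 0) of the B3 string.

B3

Fret 0 is the open string itself, so the pitch is just B3.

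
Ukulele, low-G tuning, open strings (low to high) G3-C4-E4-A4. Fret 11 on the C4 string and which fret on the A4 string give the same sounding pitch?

Fret 11 on C4 is MIDI 60 + 11 = 71 (B4). On the A4 string (open MIDI 69), that pitch is 71 − 69 = fret 2.

2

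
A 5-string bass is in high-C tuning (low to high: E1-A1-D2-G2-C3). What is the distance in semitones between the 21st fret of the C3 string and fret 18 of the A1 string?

C3 at fret 21 → A4 (MIDI 69); A1 at fret 18 → D#3 (MIDI 51).
69 − 51 = 18, so the two pitches are 18 semitones apart, with A4 the higher.

18 semitones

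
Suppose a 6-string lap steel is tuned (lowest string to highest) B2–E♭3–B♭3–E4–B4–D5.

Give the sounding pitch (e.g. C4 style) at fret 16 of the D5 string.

G♭6

D5 is MIDI 74. Adding 16 gives 90, which is G♭6.
(Equivalently spelled F♯6.)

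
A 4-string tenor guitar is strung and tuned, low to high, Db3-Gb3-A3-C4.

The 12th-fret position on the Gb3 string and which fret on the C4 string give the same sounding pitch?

Gb3 at fret 12 is Gb3 + 12 semitones = Gb4.
The open C4 string is 6 semitones above the open Gb3, so the same pitch on the C4 string lies at fret 12 − 6 = 6.

6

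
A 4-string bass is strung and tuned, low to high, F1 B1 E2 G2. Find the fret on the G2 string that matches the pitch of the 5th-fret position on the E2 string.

2

Fret 5 on E2 is MIDI 40 + 5 = 45 (A2). On the G2 string (open MIDI 43), that pitch is 45 − 43 = fret 2.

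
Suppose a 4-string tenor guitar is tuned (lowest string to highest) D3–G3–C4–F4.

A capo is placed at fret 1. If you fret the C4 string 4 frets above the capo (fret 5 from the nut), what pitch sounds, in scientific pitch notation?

The capo raises the open C4 by 1 semitone to D♭4; fretting 4 more gives C4 + 1 + 4 = C4 + 5 semitones = F4.

F4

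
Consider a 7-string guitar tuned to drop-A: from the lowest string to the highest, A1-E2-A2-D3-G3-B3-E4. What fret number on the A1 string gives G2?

10

G2 is 10 semitones above the open A1 (A–A#–B–C–…–F–F#–G), so it sits at fret 10.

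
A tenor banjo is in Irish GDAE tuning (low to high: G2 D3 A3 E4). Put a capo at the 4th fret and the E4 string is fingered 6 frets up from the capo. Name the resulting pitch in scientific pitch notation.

The capo raises the open E4 by 4 semitones to G#4; fretting 6 more gives E4 + 4 + 6 = E4 + 10 semitones = D5.

D5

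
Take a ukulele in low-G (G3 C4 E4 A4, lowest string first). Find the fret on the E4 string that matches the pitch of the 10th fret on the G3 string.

1

G3 at fret 10 is G3 + 10 semitones = F4.
The open E4 string is 9 semitones above the open G3, so the same pitch on the E4 string lies at fret 10 − 9 = 1.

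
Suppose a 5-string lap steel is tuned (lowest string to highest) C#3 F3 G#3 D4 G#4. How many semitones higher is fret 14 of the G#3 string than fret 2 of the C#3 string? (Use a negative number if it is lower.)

G#3 at fret 14 → A#4 (MIDI 70); C#3 at fret 2 → D#3 (MIDI 51).
70 − 51 = 19, so the two pitches are 19 semitones apart.

19 semitones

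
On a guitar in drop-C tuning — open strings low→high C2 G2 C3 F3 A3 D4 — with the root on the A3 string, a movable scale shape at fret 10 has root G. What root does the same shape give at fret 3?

Moving from fret 10 to fret 3 shifts the root by -7 semitones.
G down 7 semitones is C.

C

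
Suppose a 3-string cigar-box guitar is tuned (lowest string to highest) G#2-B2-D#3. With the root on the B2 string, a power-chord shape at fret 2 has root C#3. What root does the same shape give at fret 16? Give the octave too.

Moving from fret 2 to fret 16 shifts the root by 14 semitones.
C#3 up 14 semitones is D#4.

D#4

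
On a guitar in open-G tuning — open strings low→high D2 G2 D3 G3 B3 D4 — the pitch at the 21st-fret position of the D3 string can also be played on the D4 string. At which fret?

Fret 21 on D3 is MIDI 50 + 21 = 71 (B4). On the D4 string (open MIDI 62), that pitch is 71 − 62 = fret 9.

9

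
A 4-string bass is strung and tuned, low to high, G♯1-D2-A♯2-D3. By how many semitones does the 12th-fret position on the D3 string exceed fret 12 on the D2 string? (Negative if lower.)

12 semitones

D3 at fret 12 → D4 (MIDI 62); D2 at fret 12 → D3 (MIDI 50).
62 − 50 = 12, so the two pitches are 12 semitones apart.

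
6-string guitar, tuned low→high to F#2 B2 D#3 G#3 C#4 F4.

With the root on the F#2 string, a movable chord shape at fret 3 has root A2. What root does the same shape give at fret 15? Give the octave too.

Moving from fret 3 to fret 15 shifts the root by 12 semitones.
A2 up 12 semitones is A3.

A3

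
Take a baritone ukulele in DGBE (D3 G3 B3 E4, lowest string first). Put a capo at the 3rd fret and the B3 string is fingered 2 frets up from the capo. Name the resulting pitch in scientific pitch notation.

E4

The capo raises the open B3 by 3 semitones to D4; fretting 2 more gives B3 + 3 + 2 = B3 + 5 semitones = E4.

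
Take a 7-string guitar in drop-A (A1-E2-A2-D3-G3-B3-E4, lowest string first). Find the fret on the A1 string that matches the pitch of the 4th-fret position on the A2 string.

16

Fret 4 on A2 is MIDI 45 + 4 = 49 (C♯3). On the A1 string (open MIDI 33), that pitch is 49 − 33 = fret 16.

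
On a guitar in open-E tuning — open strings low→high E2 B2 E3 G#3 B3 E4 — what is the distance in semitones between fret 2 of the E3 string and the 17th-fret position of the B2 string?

E3 at fret 2 → F#3 (MIDI 54); B2 at fret 17 → E4 (MIDI 64).
54 − 64 = -10, so the two pitches are 10 semitones apart, with E4 the higher.

10 semitones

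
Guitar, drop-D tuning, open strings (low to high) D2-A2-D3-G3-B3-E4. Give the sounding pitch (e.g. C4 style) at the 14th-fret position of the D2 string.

E3

D2 is MIDI 38. Adding 14 gives 52, which is E3.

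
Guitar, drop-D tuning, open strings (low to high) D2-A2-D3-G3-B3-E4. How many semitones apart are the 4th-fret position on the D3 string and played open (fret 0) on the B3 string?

5 semitones

D3 at fret 4 → F#3 (MIDI 54); B3 at fret 0 → B3 (MIDI 59).
54 − 59 = -5, so the two pitches are 5 semitones apart, with B3 the higher.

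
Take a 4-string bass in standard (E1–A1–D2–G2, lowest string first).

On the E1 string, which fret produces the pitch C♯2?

C♯2 is 9 semitones above the open E1 (E–F–F#–G–G#–A–A#–B–C–C#), so it sits at fret 9.

9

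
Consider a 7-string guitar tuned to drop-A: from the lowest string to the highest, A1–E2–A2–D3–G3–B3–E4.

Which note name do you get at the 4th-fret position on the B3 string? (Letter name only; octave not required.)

Each fret is one semitone, so B3 + 4 = D#.
(Equivalently spelled Eb.)

D#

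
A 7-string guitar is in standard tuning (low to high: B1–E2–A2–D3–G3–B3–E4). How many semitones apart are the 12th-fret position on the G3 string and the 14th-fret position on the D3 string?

3 semitones

G3 at fret 12 → G4 (MIDI 67); D3 at fret 14 → E4 (MIDI 64).
67 − 64 = 3, so the two pitches are 3 semitones apart, with G4 the higher.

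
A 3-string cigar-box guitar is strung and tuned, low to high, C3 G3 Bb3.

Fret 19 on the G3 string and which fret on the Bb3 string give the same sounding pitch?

16

Fret 19 on G3 is MIDI 55 + 19 = 74 (D5). On the Bb3 string (open MIDI 58), that pitch is 74 − 58 = fret 16.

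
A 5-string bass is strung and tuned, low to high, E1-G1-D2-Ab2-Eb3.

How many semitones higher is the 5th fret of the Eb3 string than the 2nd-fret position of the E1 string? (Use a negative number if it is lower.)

Eb3 at fret 5 → Ab3 (MIDI 56); E1 at fret 2 → Gb1 (MIDI 30).
56 − 30 = 26, so the two pitches are 26 semitones apart.

26 semitones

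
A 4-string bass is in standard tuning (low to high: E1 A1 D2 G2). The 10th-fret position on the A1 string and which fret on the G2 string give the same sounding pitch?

Fret 10 on A1 is MIDI 33 + 10 = 43 (G2). On the G2 string (open MIDI 43), that pitch is 43 − 43 = fret 0.

0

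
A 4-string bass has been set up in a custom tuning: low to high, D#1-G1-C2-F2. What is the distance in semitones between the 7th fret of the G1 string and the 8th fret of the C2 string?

6 semitones

G1 at fret 7 → D2 (MIDI 38); C2 at fret 8 → G#2 (MIDI 44).
38 − 44 = -6, so the two pitches are 6 semitones apart, with G#2 the higher.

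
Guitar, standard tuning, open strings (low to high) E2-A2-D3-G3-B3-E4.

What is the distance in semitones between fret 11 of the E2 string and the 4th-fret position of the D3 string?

E2 at fret 11 → D#3 (MIDI 51); D3 at fret 4 → F#3 (MIDI 54).
51 − 54 = -3, so the two pitches are 3 semitones apart, with F#3 the higher.

3 semitones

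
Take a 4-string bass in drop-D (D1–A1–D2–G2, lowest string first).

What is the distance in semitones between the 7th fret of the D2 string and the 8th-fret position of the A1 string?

4 semitones

D2 at fret 7 → A2 (MIDI 45); A1 at fret 8 → F2 (MIDI 41).
45 − 41 = 4, so the two pitches are 4 semitones apart, with A2 the higher.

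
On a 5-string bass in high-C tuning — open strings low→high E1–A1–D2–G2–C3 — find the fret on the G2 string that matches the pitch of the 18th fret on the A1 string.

8

Fret 18 on A1 is MIDI 33 + 18 = 51 (D#3). On the G2 string (open MIDI 43), that pitch is 51 − 43 = fret 8.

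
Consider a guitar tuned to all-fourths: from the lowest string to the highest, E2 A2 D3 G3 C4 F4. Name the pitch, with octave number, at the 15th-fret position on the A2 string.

The open A2 string plus 15 semitones: A–A#–B–C–…–A#–B–C.
The walk passes from B into C 2 times, so the octave number goes from 2 to 4.

C4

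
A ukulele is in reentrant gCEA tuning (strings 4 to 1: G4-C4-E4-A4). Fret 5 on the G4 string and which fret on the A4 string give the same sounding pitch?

Fret 5 on G4 is MIDI 67 + 5 = 72 (C5). On the A4 string (open MIDI 69), that pitch is 72 − 69 = fret 3.

3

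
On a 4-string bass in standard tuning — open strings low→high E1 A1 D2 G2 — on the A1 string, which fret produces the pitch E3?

E3 is 19 semitones above the open A1 (A–A#–B–C–…–D–D#–E), so it sits at fret 19.

19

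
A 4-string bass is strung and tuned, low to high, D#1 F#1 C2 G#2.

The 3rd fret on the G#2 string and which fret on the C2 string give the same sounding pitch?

G#2 at fret 3 is G#2 + 3 semitones = B2.
The open C2 string is 8 semitones below the open G#2, so the same pitch on the C2 string lies at fret 3 + 8 = 11.

11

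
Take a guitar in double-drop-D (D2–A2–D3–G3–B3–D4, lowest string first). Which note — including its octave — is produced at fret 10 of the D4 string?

C5

Each fret is one semitone, so D4 + 10 = C5.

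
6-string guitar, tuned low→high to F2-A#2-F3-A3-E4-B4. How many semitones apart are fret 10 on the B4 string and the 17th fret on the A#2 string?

18 semitones

B4 at fret 10 → A5 (MIDI 81); A#2 at fret 17 → D#4 (MIDI 63).
81 − 63 = 18, so the two pitches are 18 semitones apart, with A5 the higher.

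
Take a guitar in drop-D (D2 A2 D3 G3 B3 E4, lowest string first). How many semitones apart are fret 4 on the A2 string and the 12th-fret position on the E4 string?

A2 at fret 4 → C#3 (MIDI 49); E4 at fret 12 → E5 (MIDI 76).
49 − 76 = -27, so the two pitches are 27 semitones apart, with E5 the higher.

27 semitones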